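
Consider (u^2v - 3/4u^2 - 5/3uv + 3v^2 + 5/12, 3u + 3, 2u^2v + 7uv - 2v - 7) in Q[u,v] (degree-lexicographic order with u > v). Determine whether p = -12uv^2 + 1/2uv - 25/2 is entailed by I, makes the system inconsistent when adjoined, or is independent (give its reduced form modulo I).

-12uv^2 + 1/2uv - 25/2 lies in I (it reduces to 0).

First compute the reduced Gröbner basis of I by Buchberger's algorithm.
f_1 = u^2v - 3/4u^2 - 5/3uv + 3v^2 + 5/12, LT = u^2v.
f_2 = 3u + 3, LT = u.
f_3 = 2u^2v + 7uv - 2v - 7, LT = u^2v.

S(f_1,f_2): lcm = u^2v. S = -3/4u^2 - 8/3uv + 3v^2 + 5/12.
  leading term u^2: subtract (-1/4u)·f_2 from -3/4u^2 - 8/3uv + 3v^2 + 5/12 → -8/3uv + 3v^2 + 3/4u + 5/12
  leading term uv: subtract (-8/9v)·f_2 from -8/3uv + 3v^2 + 3/4u + 5/12 → 3v^2 + 3/4u + 8/3v + 5/12
  leading term v^2: no divisor's leading term divides it; move 3v^2 to the remainder.
  leading term u: subtract (1/4)·f_2 from 3/4u + 8/3v + 5/12 → 8/3v - 1/3
  leading term v: no divisor's leading term divides it; move 8/3v to the remainder.
  leading term 1: no divisor's leading term divides it; move -1/3 to the remainder.
  remainder 3v^2 + 8/3v - 1/3 ≠ 0; add h_4 = 3v^2 + 8/3v - 1/3 to the basis.

S(f_1,f_3): lcm = u^2v. S = -3/4u^2 - 31/6uv + 3v^2 + v + 47/12.
  leading term u^2: subtract (-1/4u)·f_2 from -3/4u^2 - 31/6uv + 3v^2 + v + 47/12 → -31/6uv + 3v^2 + 3/4u + v + 47/12
  leading term uv: subtract (-31/18v)·f_2 from -31/6uv + 3v^2 + 3/4u + v + 47/12 → 3v^2 + 3/4u + 37/6v + 47/12
  leading term v^2: subtract (1)·h_4 from 3v^2 + 3/4u + 37/6v + 47/12 → 3/4u + 7/2v + 17/4
  leading term u: subtract (1/4)·f_2 from 3/4u + 7/2v + 17/4 → 7/2v + 7/2
  leading term v: no divisor's leading term divides it; move 7/2v to the remainder.
  leading term 1: no divisor's leading term divides it; move 7/2 to the remainder.
  remainder 7/2v + 7/2 ≠ 0; add h_5 = 7/2v + 7/2 to the basis.

The other S-polynomials (S(f_2,f_3), S(f_1,h_4), S(f_2,h_4), S(f_3,h_4), S(f_1,h_5), S(f_2,h_5), S(f_3,h_5), S(h_4,h_5)) all reduce to 0 modulo the current basis, so we have a Gröbner basis.
Inter-reduce: drop elements whose leading term is divisible by another's, tail-reduce, and make monic.
Reduced Gröbner basis: {u + 1, v + 1}.
Label its elements g_1 = u + 1, g_2 = v + 1.

Reduce p = -12uv^2 + 1/2uv - 25/2 modulo G:
  leading term uv^2: subtract (-12v^2)·g_1 from -12uv^2 + 1/2uv - 25/2 → 1/2uv + 12v^2 - 25/2
  leading term uv: subtract (1/2v)·g_1 from 1/2uv + 12v^2 - 25/2 → 12v^2 - 1/2v - 25/2
  leading term v^2: subtract (12v)·g_2 from 12v^2 - 1/2v - 25/2 → -25/2v - 25/2
  leading term v: subtract (-25/2)·g_2 from -25/2v - 25/2 → 0
  normal form = 0.
Since the normal form is 0, p ∈ I.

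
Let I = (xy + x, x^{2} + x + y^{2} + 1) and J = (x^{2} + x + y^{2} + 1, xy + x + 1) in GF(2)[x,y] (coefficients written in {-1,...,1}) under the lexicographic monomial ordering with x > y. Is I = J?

Since reduced Gröbner bases are canonical representatives of ideals under a given ordering, it suffices to compute and compare them.
Buchberger on the first generating set:
f_1 = xy + x, LT = xy.
f_2 = x^{2} + x + y^{2} + 1, LT = x^{2}.

S(f_1,f_2): lcm = x^{2}y. S = x^{2} + xy + y^{3} + y.
  leading term x^{2}: subtract (1)·f_2 from x^{2} + xy + y^{3} + y → xy + x + y^{3} + y^{2} + y + 1
  leading term xy: subtract (1)·f_1 from xy + x + y^{3} + y^{2} + y + 1 → y^{3} + y^{2} + y + 1
  leading term y^{3}: no divisor's leading term divides it; move y^{3} to the remainder.
  leading term y^{2}: no divisor's leading term divides it; move y^{2} to the remainder.
  leading term y: no divisor's leading term divides it; move y to the remainder.
  leading term 1: no divisor's leading term divides it; move 1 to the remainder.
  remainder y^{3} + y^{2} + y + 1 ≠ 0; add g_3 = y^{3} + y^{2} + y + 1 to the basis.

The other S-polynomials (S(f_1,g_3), S(f_2,g_3)) all reduce to 0 modulo the current basis, so we have a Gröbner basis.
Inter-reduce: drop elements whose leading term is divisible by another's, tail-reduce, and make monic.
Reduced Gröbner basis: {x^{2} + x + y^{2} + 1, xy + x, y^{3} + y^{2} + y + 1}.

Buchberger on the second generating set:
h_1 = x^{2} + x + y^{2} + 1, LT = x^{2}.
h_2 = xy + x + 1, LT = xy.

S(h_1,h_2): lcm = x^{2}y. S = x^{2} + xy + x + y^{3} + y.
  leading term x^{2}: subtract (1)·h_1 from x^{2} + xy + x + y^{3} + y → xy + y^{3} + y^{2} + y + 1
  leading term xy: subtract (1)·h_2 from xy + y^{3} + y^{2} + y + 1 → x + y^{3} + y^{2} + y
  leading term x: no divisor's leading term divides it; move x to the remainder.
  leading term y^{3}: no divisor's leading term divides it; move y^{3} to the remainder.
  leading term y^{2}: no divisor's leading term divides it; move y^{2} to the remainder.
  leading term y: no divisor's leading term divides it; move y to the remainder.
  remainder x + y^{3} + y^{2} + y ≠ 0; add k_3 = x + y^{3} + y^{2} + y to the basis.

S(h_2,k_3): lcm = xy. S = x + y^{4} + y^{3} + y^{2} + 1.
  leading term x: subtract (1)·k_3 from x + y^{4} + y^{3} + y^{2} + 1 → y^{4} + y + 1
  leading term y^{4}: no divisor's leading term divides it; move y^{4} to the remainder.
  leading term y: no divisor's leading term divides it; move y to the remainder.
  leading term 1: no divisor's leading term divides it; move 1 to the remainder.
  remainder y^{4} + y + 1 ≠ 0; add k_4 = y^{4} + y + 1 to the basis.

The other S-polynomials (S(h_1,k_3), S(h_1,k_4), S(h_2,k_4), S(k_3,k_4)) all reduce to 0 modulo the current basis, so we have a Gröbner basis.
Inter-reduce: drop elements whose leading term is divisible by another's, tail-reduce, and make monic.
Reduced Gröbner basis: {x + y^{3} + y^{2} + y, y^{4} + y + 1}.

These differ, so the ideals are not equal.

No, the ideals differ.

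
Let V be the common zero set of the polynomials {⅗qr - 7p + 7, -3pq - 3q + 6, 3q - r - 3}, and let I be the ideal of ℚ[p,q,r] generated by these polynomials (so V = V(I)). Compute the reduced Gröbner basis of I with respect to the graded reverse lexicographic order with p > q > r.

G = {p² - 6/35r - 1, pr + 3p + r - 3, r² - 35p + 3r + 35, q - ⅓r - 1}

f_1 = ⅗qr - 7p + 7, LT = qr.
f_2 = -3pq - 3q + 6, LT = pq.
f_3 = 3q - r - 3, LT = q.

S(f_1,f_2): lcm = pqr. S = -35/3p² - qr + 35/3p + 2r.
  reduce S modulo (f_1, f_2, f_3):
  remainder -35/3p² + 2r + 35/3 ≠ 0; add g_4 = -35/3p² + 2r + 35/3 to the basis.

S(f_1,f_3): lcm = qr. S = ⅓r² - 35/3p + r + 35/3.
  reduce S modulo (f_1, f_2, f_3, g_4):
  remainder ⅓r² - 35/3p + r + 35/3 ≠ 0; add g_5 = ⅓r² - 35/3p + r + 35/3 to the basis.

S(f_2,f_3): lcm = pq. S = ⅓pr + p + q - 2.
  reduce S modulo (f_1, f_2, f_3, g_4, g_5):
  remainder ⅓pr + p + ⅓r - 1 ≠ 0; add g_6 = ⅓pr + p + ⅓r - 1 to the basis.

The other S-polynomials (S(f_1,g_4), S(f_2,g_4), S(f_3,g_4), S(f_1,g_5), S(f_2,g_5), S(f_3,g_5), S(g_4,g_5), S(f_1,g_6), S(f_2,g_6), S(f_3,g_6), S(g_4,g_6), S(g_5,g_6)) all reduce to 0 modulo the current basis, so we have a Gröbner basis.
Inter-reduce: drop elements whose leading term is divisible by another's, tail-reduce, and make monic.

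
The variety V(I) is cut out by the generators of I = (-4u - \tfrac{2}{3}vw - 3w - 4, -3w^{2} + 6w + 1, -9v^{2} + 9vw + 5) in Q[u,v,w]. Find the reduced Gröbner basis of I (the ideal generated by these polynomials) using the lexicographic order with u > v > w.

G = {u + \tfrac{1}{6}vw + \tfrac{3}{4}w + 1, v^{2} - vw - \tfrac{5}{9}, w^{2} - 2w - \tfrac{1}{3}}

f_1 = -4u - \tfrac{2}{3}vw - 3w - 4, LT = u.
f_2 = -3w^{2} + 6w + 1, LT = w^{2}.
f_3 = -9v^{2} + 9vw + 5, LT = v^{2}.

The S-polynomials (S(f_1,f_2), S(f_1,f_3), S(f_2,f_3)) all reduce to 0 modulo the current basis, so we have a Gröbner basis.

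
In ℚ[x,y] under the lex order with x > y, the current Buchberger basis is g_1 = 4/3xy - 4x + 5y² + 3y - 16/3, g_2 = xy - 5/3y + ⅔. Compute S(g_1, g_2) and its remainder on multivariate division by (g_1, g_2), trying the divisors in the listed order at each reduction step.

lcm(LM(g_1), LM(g_2)) = xy.
S = (lcm/LT(g_1))·g_1 − (lcm/LT(g_2))·g_2 = -3x + 15/4y² + 47/12y - 14/3.
Reduce S modulo (g_1, g_2) in that order:
  leading term x: no divisor's leading term divides it; move -3x to the remainder.
  leading term y²: no divisor's leading term divides it; move 15/4y² to the remainder.
  leading term y: no divisor's leading term divides it; move 47/12y to the remainder.
  leading term 1: no divisor's leading term divides it; move -14/3 to the remainder.
The remainder -3x + 15/4y² + 47/12y - 14/3 is nonzero, so it would be added as the next basis element.
This is the inner loop of Buchberger's algorithm — each nonzero remainder becomes a new basis element.

S(g_1, g_2) = -3x + 15/4y² + 47/12y - 14/3; remainder on division = -3x + 15/4y² + 47/12y - 14/3.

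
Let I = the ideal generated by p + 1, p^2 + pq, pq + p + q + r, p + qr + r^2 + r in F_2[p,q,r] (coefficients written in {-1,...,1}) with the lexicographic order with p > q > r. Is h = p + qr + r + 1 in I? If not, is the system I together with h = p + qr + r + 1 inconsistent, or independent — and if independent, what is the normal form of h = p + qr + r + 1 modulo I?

p + qr + r + 1 lies in I (it reduces to 0).

First compute the reduced Gröbner basis of I by Buchberger's algorithm.
f_1 = p + 1, LT = p.
f_2 = p^2 + pq, LT = p^2.
f_3 = pq + p + q + r, LT = pq.
f_4 = p + qr + r^2 + r, LT = p.

S(f_1,f_2): lcm = p^2. S = pq + p.
  leading term pq: subtract (q)·f_1 from pq + p → p + q
  leading term p: subtract (1)·f_1 from p + q → q + 1
  leading term q: no divisor's leading term divides it; move q to the remainder.
  leading term 1: no divisor's leading term divides it; move 1 to the remainder.
  remainder q + 1 ≠ 0; add k_5 = q + 1 to the basis.

S(f_1,f_3): lcm = pq. S = p + r.
  leading term p: subtract (1)·f_1 from p + r → r + 1
  leading term r: no divisor's leading term divides it; move r to the remainder.
  leading term 1: no divisor's leading term divides it; move 1 to the remainder.
  remainder r + 1 ≠ 0; add k_6 = r + 1 to the basis.

S(f_1,f_4): lcm = p. S = qr + r^2 + r + 1.
  leading term qr: subtract (r)·k_5 from qr + r^2 + r + 1 → r^2 + 1
  leading term r^2: subtract (r)·k_6 from r^2 + 1 → r + 1
  leading term r: subtract (1)·k_6 from r + 1 → 0
  remainder 0.

S(f_2,f_3): lcm = p^2q. S = p^2 + pq^2 + pq + pr.
  leading term p^2: subtract (p)·f_1 from p^2 + pq^2 + pq + pr → pq^2 + pq + pr + p
  leading term pq^2: subtract (q^2)·f_1 from pq^2 + pq + pr + p → pq + pr + p + q^2
  leading term pq: subtract (q)·f_1 from pq + pr + p + q^2 → pr + p + q^2 + q
  leading term pr: subtract (r)·f_1 from pr + p + q^2 + q → p + q^2 + q + r
  leading term p: subtract (1)·f_1 from p + q^2 + q + r → q^2 + q + r + 1
  leading term q^2: subtract (q)·k_5 from q^2 + q + r + 1 → r + 1
  leading term r: subtract (1)·k_6 from r + 1 → 0
  remainder 0.

S(f_2,f_4): lcm = p^2. S = pqr + pq + pr^2 + pr.
  leading term pqr: subtract (qr)·f_1 from pqr + pq + pr^2 + pr → pq + pr^2 + pr + qr
  leading term pq: subtract (q)·f_1 from pq + pr^2 + pr + qr → pr^2 + pr + qr + q
  leading term pr^2: subtract (r^2)·f_1 from pr^2 + pr + qr + q → pr + qr + q + r^2
  leading term pr: subtract (r)·f_1 from pr + qr + q + r^2 → qr + q + r^2 + r
  leading term qr: subtract (r)·k_5 from qr + q + r^2 + r → q + r^2
  leading term q: subtract (1)·k_5 from q + r^2 → r^2 + 1
  leading term r^2: subtract (r)·k_6 from r^2 + 1 → r + 1
  leading term r: subtract (1)·k_6 from r + 1 → 0
  remainder 0.

S(f_3,f_4): lcm = pq. S = p + q^2r + qr^2 + qr + q + r.
  leading term p: subtract (1)·f_1 from p + q^2r + qr^2 + qr + q + r → q^2r + qr^2 + qr + q + r + 1
  leading term q^2r: subtract (qr)·k_5 from q^2r + qr^2 + qr + q + r + 1 → qr^2 + q + r + 1
  leading term qr^2: subtract (r^2)·k_5 from qr^2 + q + r + 1 → q + r^2 + r + 1
  leading term q: subtract (1)·k_5 from q + r^2 + r + 1 → r^2 + r
  leading term r^2: subtract (r)·k_6 from r^2 + r → 0
  remainder 0.

S(f_1,k_5): leading monomials are coprime, so the S-polynomial reduces to 0 (Buchberger's first criterion).
S(f_2,k_5): leading monomials are coprime, so the S-polynomial reduces to 0 (Buchberger's first criterion).
S(f_3,k_5): lcm = pq. S = q + r.
  leading term q: subtract (1)·k_5 from q + r → r + 1
  leading term r: subtract (1)·k_6 from r + 1 → 0
  remainder 0.

S(f_4,k_5): leading monomials are coprime, so the S-polynomial reduces to 0 (Buchberger's first criterion).
S(f_1,k_6): leading monomials are coprime, so the S-polynomial reduces to 0 (Buchberger's first criterion).
S(f_2,k_6): leading monomials are coprime, so the S-polynomial reduces to 0 (Buchberger's first criterion).
S(f_3,k_6): leading monomials are coprime, so the S-polynomial reduces to 0 (Buchberger's first criterion).
S(f_4,k_6): leading monomials are coprime, so the S-polynomial reduces to 0 (Buchberger's first criterion).
S(k_5,k_6): leading monomials are coprime, so the S-polynomial reduces to 0 (Buchberger's first criterion).
Every S-polynomial of the final basis reduces to 0, so we have a Gröbner basis.
Inter-reduce: drop elements whose leading term is divisible by another's, tail-reduce, and make monic.
Reduced Gröbner basis: {p + 1, q + 1, r + 1}.
Label its elements g_1 = p + 1, g_2 = q + 1, g_3 = r + 1.

Reduce h = p + qr + r + 1 modulo G:
  leading term p: subtract (1)·g_1 from p + qr + r + 1 → qr + r
  leading term qr: subtract (r)·g_2 from qr + r → 0
  normal form = 0.
Since the normal form is 0, h ∈ I.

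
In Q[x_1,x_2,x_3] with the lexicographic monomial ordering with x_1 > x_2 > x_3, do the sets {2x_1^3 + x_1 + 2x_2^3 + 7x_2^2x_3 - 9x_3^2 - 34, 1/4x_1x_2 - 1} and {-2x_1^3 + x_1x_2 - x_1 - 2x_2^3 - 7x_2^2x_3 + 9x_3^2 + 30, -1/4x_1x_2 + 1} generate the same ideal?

Equality of ideals is decidable: compute both reduced Gröbner bases (unique for the ordering) and check whether they agree.
Buchberger on the first generating set:
f_1 = 2x_1^3 + x_1 + 2x_2^3 + 7x_2^2x_3 - 9x_3^2 - 34, LT = x_1^3.
f_2 = 1/4x_1x_2 - 1, LT = x_1x_2.

S(f_1,f_2): lcm = x_1^3x_2. S = 4x_1^2 + 1/2x_1x_2 + x_2^4 + 7/2x_2^3x_3 - 9/2x_2x_3^2 - 17x_2.
  leading term x_1^2: no divisor's leading term divides it; move 4x_1^2 to the remainder.
  leading term x_1x_2: subtract (2)·f_2 from 1/2x_1x_2 + x_2^4 + 7/2x_2^3x_3 - 9/2x_2x_3^2 - 17x_2 → x_2^4 + 7/2x_2^3x_3 - 9/2x_2x_3^2 - 17x_2 + 2
  leading term x_2^4: no divisor's leading term divides it; move x_2^4 to the remainder.
  leading term x_2^3x_3: no divisor's leading term divides it; move 7/2x_2^3x_3 to the remainder.
  leading term x_2x_3^2: no divisor's leading term divides it; move -9/2x_2x_3^2 to the remainder.
  leading term x_2: no divisor's leading term divides it; move -17x_2 to the remainder.
  leading term 1: no divisor's leading term divides it; move 2 to the remainder.
  remainder 4x_1^2 + x_2^4 + 7/2x_2^3x_3 - 9/2x_2x_3^2 - 17x_2 + 2 ≠ 0; add g_3 = 4x_1^2 + x_2^4 + 7/2x_2^3x_3 - 9/2x_2x_3^2 - 17x_2 + 2 to the basis.

S(f_2,g_3): lcm = x_1^2x_2. S = -4x_1 - 1/4x_2^5 - 7/8x_2^4x_3 + 9/8x_2^2x_3^2 + 17/4x_2^2 - 1/2x_2.
  leading term x_1: no divisor's leading term divides it; move -4x_1 to the remainder.
  leading term x_2^5: no divisor's leading term divides it; move -1/4x_2^5 to the remainder.
  leading term x_2^4x_3: no divisor's leading term divides it; move -7/8x_2^4x_3 to the remainder.
  leading term x_2^2x_3^2: no divisor's leading term divides it; move 9/8x_2^2x_3^2 to the remainder.
  leading term x_2^2: no divisor's leading term divides it; move 17/4x_2^2 to the remainder.
  leading term x_2: no divisor's leading term divides it; move -1/2x_2 to the remainder.
  remainder -4x_1 - 1/4x_2^5 - 7/8x_2^4x_3 + 9/8x_2^2x_3^2 + 17/4x_2^2 - 1/2x_2 ≠ 0; add g_4 = -4x_1 - 1/4x_2^5 - 7/8x_2^4x_3 + 9/8x_2^2x_3^2 + 17/4x_2^2 - 1/2x_2 to the basis.

S(f_2,g_4): lcm = x_1x_2. S = -1/16x_2^6 - 7/32x_2^5x_3 + 9/32x_2^3x_3^2 + 17/16x_2^3 - 1/8x_2^2 - 4.
  leading term x_2^6: no divisor's leading term divides it; move -1/16x_2^6 to the remainder.
  leading term x_2^5x_3: no divisor's leading term divides it; move -7/32x_2^5x_3 to the remainder.
  leading term x_2^3x_3^2: no divisor's leading term divides it; move 9/32x_2^3x_3^2 to the remainder.
  leading term x_2^3: no divisor's leading term divides it; move 17/16x_2^3 to the remainder.
  leading term x_2^2: no divisor's leading term divides it; move -1/8x_2^2 to the remainder.
  leading term 1: no divisor's leading term divides it; move -4 to the remainder.
  remainder -1/16x_2^6 - 7/32x_2^5x_3 + 9/32x_2^3x_3^2 + 17/16x_2^3 - 1/8x_2^2 - 4 ≠ 0; add g_5 = -1/16x_2^6 - 7/32x_2^5x_3 + 9/32x_2^3x_3^2 + 17/16x_2^3 - 1/8x_2^2 - 4 to the basis.

The other S-polynomials (S(f_1,g_3), S(f_1,g_4), S(g_3,g_4), S(f_1,g_5), S(f_2,g_5), S(g_3,g_5), S(g_4,g_5)) all reduce to 0 modulo the current basis, so we have a Gröbner basis.
Inter-reduce: drop elements whose leading term is divisible by another's, tail-reduce, and make monic.
Reduced Gröbner basis: {x_1 + 1/16x_2^5 + 7/32x_2^4x_3 - 9/32x_2^2x_3^2 - 17/16x_2^2 + 1/8x_2, x_2^6 + 7/2x_2^5x_3 - 9/2x_2^3x_3^2 - 17x_2^3 + 2x_2^2 + 64}.

Buchberger on the second generating set:
h_1 = -2x_1^3 + x_1x_2 - x_1 - 2x_2^3 - 7x_2^2x_3 + 9x_3^2 + 30, LT = x_1^3.
h_2 = -1/4x_1x_2 + 1, LT = x_1x_2.

S(h_1,h_2): lcm = x_1^3x_2. S = 4x_1^2 - 1/2x_1x_2^2 + 1/2x_1x_2 + x_2^4 + 7/2x_2^3x_3 - 9/2x_2x_3^2 - 15x_2.
  leading term x_1^2: no divisor's leading term divides it; move 4x_1^2 to the remainder.
  leading term x_1x_2^2: subtract (2x_2)·h_2 from -1/2x_1x_2^2 + 1/2x_1x_2 + x_2^4 + 7/2x_2^3x_3 - 9/2x_2x_3^2 - 15x_2 → 1/2x_1x_2 + x_2^4 + 7/2x_2^3x_3 - 9/2x_2x_3^2 - 17x_2
  leading term x_1x_2: subtract (-2)·h_2 from 1/2x_1x_2 + x_2^4 + 7/2x_2^3x_3 - 9/2x_2x_3^2 - 17x_2 → x_2^4 + 7/2x_2^3x_3 - 9/2x_2x_3^2 - 17x_2 + 2
  leading term x_2^4: no divisor's leading term divides it; move x_2^4 to the remainder.
  leading term x_2^3x_3: no divisor's leading term divides it; move 7/2x_2^3x_3 to the remainder.
  leading term x_2x_3^2: no divisor's leading term divides it; move -9/2x_2x_3^2 to the remainder.
  leading term x_2: no divisor's leading term divides it; move -17x_2 to the remainder.
  leading term 1: no divisor's leading term divides it; move 2 to the remainder.
  remainder 4x_1^2 + x_2^4 + 7/2x_2^3x_3 - 9/2x_2x_3^2 - 17x_2 + 2 ≠ 0; add k_3 = 4x_1^2 + x_2^4 + 7/2x_2^3x_3 - 9/2x_2x_3^2 - 17x_2 + 2 to the basis.

S(h_2,k_3): lcm = x_1^2x_2. S = -4x_1 - 1/4x_2^5 - 7/8x_2^4x_3 + 9/8x_2^2x_3^2 + 17/4x_2^2 - 1/2x_2.
  leading term x_1: no divisor's leading term divides it; move -4x_1 to the remainder.
  leading term x_2^5: no divisor's leading term divides it; move -1/4x_2^5 to the remainder.
  leading term x_2^4x_3: no divisor's leading term divides it; move -7/8x_2^4x_3 to the remainder.
  leading term x_2^2x_3^2: no divisor's leading term divides it; move 9/8x_2^2x_3^2 to the remainder.
  leading term x_2^2: no divisor's leading term divides it; move 17/4x_2^2 to the remainder.
  leading term x_2: no divisor's leading term divides it; move -1/2x_2 to the remainder.
  remainder -4x_1 - 1/4x_2^5 - 7/8x_2^4x_3 + 9/8x_2^2x_3^2 + 17/4x_2^2 - 1/2x_2 ≠ 0; add k_4 = -4x_1 - 1/4x_2^5 - 7/8x_2^4x_3 + 9/8x_2^2x_3^2 + 17/4x_2^2 - 1/2x_2 to the basis.

S(h_2,k_4): lcm = x_1x_2. S = -1/16x_2^6 - 7/32x_2^5x_3 + 9/32x_2^3x_3^2 + 17/16x_2^3 - 1/8x_2^2 - 4.
  leading term x_2^6: no divisor's leading term divides it; move -1/16x_2^6 to the remainder.
  leading term x_2^5x_3: no divisor's leading term divides it; move -7/32x_2^5x_3 to the remainder.
  leading term x_2^3x_3^2: no divisor's leading term divides it; move 9/32x_2^3x_3^2 to the remainder.
  leading term x_2^3: no divisor's leading term divides it; move 17/16x_2^3 to the remainder.
  leading term x_2^2: no divisor's leading term divides it; move -1/8x_2^2 to the remainder.
  leading term 1: no divisor's leading term divides it; move -4 to the remainder.
  remainder -1/16x_2^6 - 7/32x_2^5x_3 + 9/32x_2^3x_3^2 + 17/16x_2^3 - 1/8x_2^2 - 4 ≠ 0; add k_5 = -1/16x_2^6 - 7/32x_2^5x_3 + 9/32x_2^3x_3^2 + 17/16x_2^3 - 1/8x_2^2 - 4 to the basis.

The other S-polynomials (S(h_1,k_3), S(h_1,k_4), S(k_3,k_4), S(h_1,k_5), S(h_2,k_5), S(k_3,k_5), S(k_4,k_5)) all reduce to 0 modulo the current basis, so we have a Gröbner basis.
Inter-reduce: drop elements whose leading term is divisible by another's, tail-reduce, and make monic.
Reduced Gröbner basis: {x_1 + 1/16x_2^5 + 7/32x_2^4x_3 - 9/32x_2^2x_3^2 - 17/16x_2^2 + 1/8x_2, x_2^6 + 7/2x_2^5x_3 - 9/2x_2^3x_3^2 - 17x_2^3 + 2x_2^2 + 64}.

The two bases agree; hence the ideals are identical.

Yes, the ideals are equal.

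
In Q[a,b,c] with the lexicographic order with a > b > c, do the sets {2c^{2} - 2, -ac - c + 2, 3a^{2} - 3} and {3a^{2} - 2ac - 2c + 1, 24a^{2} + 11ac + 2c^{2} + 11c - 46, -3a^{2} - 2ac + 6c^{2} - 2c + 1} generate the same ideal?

No, the ideals differ.

Two ideals are equal iff their reduced Gröbner bases coincide (the reduced basis is unique for a fixed ordering).
Buchberger on the first generating set:
f_1 = 2c^{2} - 2, LT = c^{2}.
f_2 = -ac - c + 2, LT = ac.
f_3 = 3a^{2} - 3, LT = a^{2}.

S(f_1,f_2): lcm = ac^{2}. S = -a - c^{2} + 2c.
  leading term a: no divisor's leading term divides it; move -a to the remainder.
  leading term c^{2}: subtract (-\tfrac{1}{2})·f_1 from -c^{2} + 2c → 2c - 1
  leading term c: no divisor's leading term divides it; move 2c to the remainder.
  leading term 1: no divisor's leading term divides it; move -1 to the remainder.
  remainder -a + 2c - 1 ≠ 0; add g_4 = -a + 2c - 1 to the basis.

S(f_2,f_3): lcm = a^{2}c. S = ac - 2a + c.
  leading term ac: subtract (-1)·f_2 from ac - 2a + c → -2a + 2
  leading term a: subtract (2)·g_4 from -2a + 2 → -4c + 4
  leading term c: no divisor's leading term divides it; move -4c to the remainder.
  leading term 1: no divisor's leading term divides it; move 4 to the remainder.
  remainder -4c + 4 ≠ 0; add g_5 = -4c + 4 to the basis.

The other S-polynomials (S(f_1,f_3), S(f_1,g_4), S(f_2,g_4), S(f_3,g_4), S(f_1,g_5), S(f_2,g_5), S(f_3,g_5), S(g_4,g_5)) all reduce to 0 modulo the current basis, so we have a Gröbner basis.
Inter-reduce: drop elements whose leading term is divisible by another's, tail-reduce, and make monic.
Reduced Gröbner basis: {a - 1, c - 1}.

Buchberger on the second generating set:
h_1 = 3a^{2} - 2ac - 2c + 1, LT = a^{2}.
h_2 = 24a^{2} + 11ac + 2c^{2} + 11c - 46, LT = a^{2}.
h_3 = -3a^{2} - 2ac + 6c^{2} - 2c + 1, LT = a^{2}.

S(h_1,h_2): lcm = a^{2}. S = -\tfrac{9}{8}ac - \tfrac{1}{12}c^{2} - \tfrac{9}{8}c + \tfrac{9}{4}.
  leading term ac: no divisor's leading term divides it; move -\tfrac{9}{8}ac to the remainder.
  leading term c^{2}: no divisor's leading term divides it; move -\tfrac{1}{12}c^{2} to the remainder.
  leading term c: no divisor's leading term divides it; move -\tfrac{9}{8}c to the remainder.
  leading term 1: no divisor's leading term divides it; move \tfrac{9}{4} to the remainder.
  remainder -\tfrac{9}{8}ac - \tfrac{1}{12}c^{2} - \tfrac{9}{8}c + \tfrac{9}{4} ≠ 0; add k_4 = -\tfrac{9}{8}ac - \tfrac{1}{12}c^{2} - \tfrac{9}{8}c + \tfrac{9}{4} to the basis.

S(h_1,h_3): lcm = a^{2}. S = -\tfrac{4}{3}ac + 2c^{2} - \tfrac{4}{3}c + \tfrac{2}{3}.
  leading term ac: subtract (\tfrac{32}{27})·k_4 from -\tfrac{4}{3}ac + 2c^{2} - \tfrac{4}{3}c + \tfrac{2}{3} → \tfrac{170}{81}c^{2} - 2
  leading term c^{2}: no divisor's leading term divides it; move \tfrac{170}{81}c^{2} to the remainder.
  leading term 1: no divisor's leading term divides it; move -2 to the remainder.
  remainder \tfrac{170}{81}c^{2} - 2 ≠ 0; add k_5 = \tfrac{170}{81}c^{2} - 2 to the basis.

S(h_1,k_4): lcm = a^{2}c. S = -\tfrac{20}{27}ac^{2} - ac + 2a - \tfrac{2}{3}c^{2} + \tfrac{1}{3}c.
  leading term ac^{2}: subtract (\tfrac{160}{243}c)·k_4 from -\tfrac{20}{27}ac^{2} - ac + 2a - \tfrac{2}{3}c^{2} + \tfrac{1}{3}c → -ac + 2a + \tfrac{40}{729}c^{3} + \tfrac{2}{27}c^{2} - \tfrac{31}{27}c
  leading term ac: subtract (\tfrac{8}{9})·k_4 from -ac + 2a + \tfrac{40}{729}c^{3} + \tfrac{2}{27}c^{2} - \tfrac{31}{27}c → 2a + \tfrac{40}{729}c^{3} + \tfrac{4}{27}c^{2} - \tfrac{4}{27}c - 2
  leading term a: no divisor's leading term divides it; move 2a to the remainder.
  leading term c^{3}: subtract (\tfrac{4}{153}c)·k_5 from \tfrac{40}{729}c^{3} + \tfrac{4}{27}c^{2} - \tfrac{4}{27}c - 2 → \tfrac{4}{27}c^{2} - \tfrac{44}{459}c - 2
  leading term c^{2}: subtract (\tfrac{6}{85})·k_5 from \tfrac{4}{27}c^{2} - \tfrac{44}{459}c - 2 → -\tfrac{44}{459}c - \tfrac{158}{85}
  leading term c: no divisor's leading term divides it; move -\tfrac{44}{459}c to the remainder.
  leading term 1: no divisor's leading term divides it; move -\tfrac{158}{85} to the remainder.
  remainder 2a - \tfrac{44}{459}c - \tfrac{158}{85} ≠ 0; add k_6 = 2a - \tfrac{44}{459}c - \tfrac{158}{85} to the basis.

S(k_4,k_5): lcm = ac^{2}. S = \tfrac{81}{85}a + \tfrac{2}{27}c^{3} + c^{2} - 2c.
  leading term a: subtract (\tfrac{81}{170})·k_6 from \tfrac{81}{85}a + \tfrac{2}{27}c^{3} + c^{2} - 2c → \tfrac{2}{27}c^{3} + c^{2} - \tfrac{2824}{1445}c + \tfrac{6399}{7225}
  leading term c^{3}: subtract (\tfrac{3}{85}c)·k_5 from \tfrac{2}{27}c^{3} + c^{2} - \tfrac{2824}{1445}c + \tfrac{6399}{7225} → c^{2} - \tfrac{2722}{1445}c + \tfrac{6399}{7225}
  leading term c^{2}: subtract (\tfrac{81}{170})·k_5 from c^{2} - \tfrac{2722}{1445}c + \tfrac{6399}{7225} → -\tfrac{2722}{1445}c + \tfrac{13284}{7225}
  leading term c: no divisor's leading term divides it; move -\tfrac{2722}{1445}c to the remainder.
  leading term 1: no divisor's leading term divides it; move \tfrac{13284}{7225} to the remainder.
  remainder -\tfrac{2722}{1445}c + \tfrac{13284}{7225} ≠ 0; add k_7 = -\tfrac{2722}{1445}c + \tfrac{13284}{7225} to the basis.

S(h_1,k_6): lcm = a^{2}. S = -\tfrac{284}{459}ac + \tfrac{79}{85}a - \tfrac{2}{3}c + \tfrac{1}{3}.
  leading term ac: subtract (\tfrac{2272}{4131})·k_4 from -\tfrac{284}{459}ac + \tfrac{79}{85}a - \tfrac{2}{3}c + \tfrac{1}{3} → \tfrac{79}{85}a + \tfrac{568}{12393}c^{2} - \tfrac{22}{459}c - \tfrac{415}{459}
  leading term a: subtract (\tfrac{79}{170})·k_6 from \tfrac{79}{85}a + \tfrac{568}{12393}c^{2} - \tfrac{22}{459}c - \tfrac{415}{459} → \tfrac{568}{12393}c^{2} - \tfrac{44}{13005}c - \tfrac{7868}{195075}
  leading term c^{2}: subtract (\tfrac{284}{13005})·k_5 from \tfrac{568}{12393}c^{2} - \tfrac{44}{13005}c - \tfrac{7868}{195075} → -\tfrac{44}{13005}c + \tfrac{652}{195075}
  leading term c: subtract (\tfrac{22}{12249})·k_7 from -\tfrac{44}{13005}c + \tfrac{652}{195075} → \tfrac{10628}{265497075}
  leading term 1: no divisor's leading term divides it; move \tfrac{10628}{265497075} to the remainder.
  remainder \tfrac{10628}{265497075} ≠ 0; add k_8 = \tfrac{10628}{265497075} to the basis.

The other S-polynomials (S(h_2,h_3), S(h_2,k_4), S(h_3,k_4), S(h_1,k_5), S(h_2,k_5), S(h_3,k_5), S(h_2,k_6), S(h_3,k_6), S(k_4,k_6), S(k_5,k_6), S(h_1,k_7), S(h_2,k_7), S(h_3,k_7), S(k_4,k_7), S(k_5,k_7), S(k_6,k_7), S(h_1,k_8), S(h_2,k_8), S(h_3,k_8), S(k_4,k_8), S(k_5,k_8), S(k_6,k_8), S(k_7,k_8)) all reduce to 0 modulo the current basis, so we have a Gröbner basis.
Inter-reduce: drop elements whose leading term is divisible by another's, tail-reduce, and make monic.
Reduced Gröbner basis: {1}.

The bases are distinct; the ideals are different.
The choice of monomial ordering does not affect the verdict — as long as both bases are computed under the same ordering, their equality decides ideal equality.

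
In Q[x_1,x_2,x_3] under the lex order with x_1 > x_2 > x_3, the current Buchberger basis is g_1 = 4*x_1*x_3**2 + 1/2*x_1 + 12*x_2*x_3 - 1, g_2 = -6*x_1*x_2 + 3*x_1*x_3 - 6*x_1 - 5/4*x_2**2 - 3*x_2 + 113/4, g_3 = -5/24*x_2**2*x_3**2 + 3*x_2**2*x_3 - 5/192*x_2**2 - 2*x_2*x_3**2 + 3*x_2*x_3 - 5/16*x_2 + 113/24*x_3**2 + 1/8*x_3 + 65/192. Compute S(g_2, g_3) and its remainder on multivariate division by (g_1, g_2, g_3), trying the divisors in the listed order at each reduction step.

S(g_2, g_3) = 72/5*x_1*x_2**2*x_3 - 1/8*x_1*x_2**2 - 1/2*x_1*x_2*x_3**3 - 43/5*x_1*x_2*x_3**2 + 72/5*x_1*x_2*x_3 - 3/2*x_1*x_2 + 113/5*x_1*x_3**2 + 3/5*x_1*x_3 + 13/8*x_1 + 5/24*x_2**3*x_3**2 + 1/2*x_2**2*x_3**2 - 113/24*x_2*x_3**2; remainder on division = 0.

lcm(LM(g_2), LM(g_3)) = x_1*x_2**2*x_3**2.
S = (lcm/LT(g_2))·g_2 − (lcm/LT(g_3))·g_3 = 72/5*x_1*x_2**2*x_3 - 1/8*x_1*x_2**2 - 1/2*x_1*x_2*x_3**3 - 43/5*x_1*x_2*x_3**2 + 72/5*x_1*x_2*x_3 - 3/2*x_1*x_2 + 113/5*x_1*x_3**2 + 3/5*x_1*x_3 + 13/8*x_1 + 5/24*x_2**3*x_3**2 + 1/2*x_2**2*x_3**2 - 113/24*x_2*x_3**2.
Reduce S modulo (g_1, g_2, g_3) in that order:
  leading term x_1*x_2**2*x_3: subtract (-12/5*x_2*x_3)·g_2 from 72/5*x_1*x_2**2*x_3 - 1/8*x_1*x_2**2 - 1/2*x_1*x_2*x_3**3 - 43/5*x_1*x_2*x_3**2 + 72/5*x_1*x_2*x_3 - 3/2*x_1*x_2 + 113/5*x_1*x_3**2 + 3/5*x_1*x_3 + 13/8*x_1 + 5/24*x_2**3*x_3**2 + 1/2*x_2**2*x_3**2 - 113/24*x_2*x_3**2 → -1/8*x_1*x_2**2 - 1/2*x_1*x_2*x_3**3 - 7/5*x_1*x_2*x_3**2 - 3/2*x_1*x_2 + 113/5*x_1*x_3**2 + 3/5*x_1*x_3 + 13/8*x_1 + 5/24*x_2**3*x_3**2 - 3*x_2**3*x_3 + 1/2*x_2**2*x_3**2 - 36/5*x_2**2*x_3 - 113/24*x_2*x_3**2 + 339/5*x_2*x_3
  leading term x_1*x_2**2: subtract (1/48*x_2)·g_2 from -1/8*x_1*x_2**2 - 1/2*x_1*x_2*x_3**3 - 7/5*x_1*x_2*x_3**2 - 3/2*x_1*x_2 + 113/5*x_1*x_3**2 + 3/5*x_1*x_3 + 13/8*x_1 + 5/24*x_2**3*x_3**2 - 3*x_2**3*x_3 + 1/2*x_2**2*x_3**2 - 36/5*x_2**2*x_3 - 113/24*x_2*x_3**2 + 339/5*x_2*x_3 → -1/2*x_1*x_2*x_3**3 - 7/5*x_1*x_2*x_3**2 - 1/16*x_1*x_2*x_3 - 11/8*x_1*x_2 + 113/5*x_1*x_3**2 + 3/5*x_1*x_3 + 13/8*x_1 + 5/24*x_2**3*x_3**2 - 3*x_2**3*x_3 + 5/192*x_2**3 + 1/2*x_2**2*x_3**2 - 36/5*x_2**2*x_3 + 1/16*x_2**2 - 113/24*x_2*x_3**2 + 339/5*x_2*x_3 - 113/192*x_2
  leading term x_1*x_2*x_3**3: subtract (-1/8*x_2*x_3)·g_1 from -1/2*x_1*x_2*x_3**3 - 7/5*x_1*x_2*x_3**2 - 1/16*x_1*x_2*x_3 - 11/8*x_1*x_2 + 113/5*x_1*x_3**2 + 3/5*x_1*x_3 + 13/8*x_1 + 5/24*x_2**3*x_3**2 - 3*x_2**3*x_3 + 5/192*x_2**3 + 1/2*x_2**2*x_3**2 - 36/5*x_2**2*x_3 + 1/16*x_2**2 - 113/24*x_2*x_3**2 + 339/5*x_2*x_3 - 113/192*x_2 → -7/5*x_1*x_2*x_3**2 - 11/8*x_1*x_2 + 113/5*x_1*x_3**2 + 3/5*x_1*x_3 + 13/8*x_1 + 5/24*x_2**3*x_3**2 - 3*x_2**3*x_3 + 5/192*x_2**3 + 2*x_2**2*x_3**2 - 36/5*x_2**2*x_3 + 1/16*x_2**2 - 113/24*x_2*x_3**2 + 2707/40*x_2*x_3 - 113/192*x_2
  leading term x_1*x_2*x_3**2: subtract (-7/20*x_2)·g_1 from -7/5*x_1*x_2*x_3**2 - 11/8*x_1*x_2 + 113/5*x_1*x_3**2 + 3/5*x_1*x_3 + 13/8*x_1 + 5/24*x_2**3*x_3**2 - 3*x_2**3*x_3 + 5/192*x_2**3 + 2*x_2**2*x_3**2 - 36/5*x_2**2*x_3 + 1/16*x_2**2 - 113/24*x_2*x_3**2 + 2707/40*x_2*x_3 - 113/192*x_2 → -6/5*x_1*x_2 + 113/5*x_1*x_3**2 + 3/5*x_1*x_3 + 13/8*x_1 + 5/24*x_2**3*x_3**2 - 3*x_2**3*x_3 + 5/192*x_2**3 + 2*x_2**2*x_3**2 - 3*x_2**2*x_3 + 1/16*x_2**2 - 113/24*x_2*x_3**2 + 2707/40*x_2*x_3 - 901/960*x_2
  leading term x_1*x_2: subtract (1/5)·g_2 from -6/5*x_1*x_2 + 113/5*x_1*x_3**2 + 3/5*x_1*x_3 + 13/8*x_1 + 5/24*x_2**3*x_3**2 - 3*x_2**3*x_3 + 5/192*x_2**3 + 2*x_2**2*x_3**2 - 3*x_2**2*x_3 + 1/16*x_2**2 - 113/24*x_2*x_3**2 + 2707/40*x_2*x_3 - 901/960*x_2 → 113/5*x_1*x_3**2 + 113/40*x_1 + 5/24*x_2**3*x_3**2 - 3*x_2**3*x_3 + 5/192*x_2**3 + 2*x_2**2*x_3**2 - 3*x_2**2*x_3 + 5/16*x_2**2 - 113/24*x_2*x_3**2 + 2707/40*x_2*x_3 - 65/192*x_2 - 113/20
  leading term x_1*x_3**2: subtract (113/20)·g_1 from 113/5*x_1*x_3**2 + 113/40*x_1 + 5/24*x_2**3*x_3**2 - 3*x_2**3*x_3 + 5/192*x_2**3 + 2*x_2**2*x_3**2 - 3*x_2**2*x_3 + 5/16*x_2**2 - 113/24*x_2*x_3**2 + 2707/40*x_2*x_3 - 65/192*x_2 - 113/20 → 5/24*x_2**3*x_3**2 - 3*x_2**3*x_3 + 5/192*x_2**3 + 2*x_2**2*x_3**2 - 3*x_2**2*x_3 + 5/16*x_2**2 - 113/24*x_2*x_3**2 - 1/8*x_2*x_3 - 65/192*x_2
  leading term x_2**3*x_3**2: subtract (-x_2)·g_3 from 5/24*x_2**3*x_3**2 - 3*x_2**3*x_3 + 5/192*x_2**3 + 2*x_2**2*x_3**2 - 3*x_2**2*x_3 + 5/16*x_2**2 - 113/24*x_2*x_3**2 - 1/8*x_2*x_3 - 65/192*x_2 → 0
The remainder is 0, so this S-polynomial contributes no new basis element.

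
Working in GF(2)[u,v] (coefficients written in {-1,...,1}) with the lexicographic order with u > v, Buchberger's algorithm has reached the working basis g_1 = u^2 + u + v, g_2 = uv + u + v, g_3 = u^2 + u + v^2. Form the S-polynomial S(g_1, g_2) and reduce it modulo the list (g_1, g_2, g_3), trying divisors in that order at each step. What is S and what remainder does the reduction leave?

S(g_1, g_2) = u^2 + v^2; remainder on division = u + v^2 + v.

lcm(LM(g_1), LM(g_2)) = u^2v.
S = (lcm/LT(g_1))·g_1 − (lcm/LT(g_2))·g_2 = u^2 + v^2.
Reduce S modulo (g_1, g_2, g_3) in that order:
  leading term u^2: subtract (1)·g_1 from u^2 + v^2 → u + v^2 + v
  leading term u: no divisor's leading term divides it; move u to the remainder.
  leading term v^2: no divisor's leading term divides it; move v^2 to the remainder.
  leading term v: no divisor's leading term divides it; move v to the remainder.
The remainder u + v^2 + v is nonzero, so it would be added as the next basis element.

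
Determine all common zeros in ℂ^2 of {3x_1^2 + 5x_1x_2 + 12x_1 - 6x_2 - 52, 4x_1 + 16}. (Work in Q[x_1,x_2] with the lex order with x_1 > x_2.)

Compute a lex Gröbner basis by Buchberger's algorithm.
f_1 = 3x_1^2 + 5x_1x_2 + 12x_1 - 6x_2 - 52, LT = x_1^2.
f_2 = 4x_1 + 16, LT = x_1.

S(f_1,f_2): lcm = x_1^2. S = 5/3x_1x_2 - 2x_2 - 52/3.
  reduce S modulo (f_1, f_2):
  remainder -26/3x_2 - 52/3 ≠ 0; add h_3 = -26/3x_2 - 52/3 to the basis.

The other S-polynomials (S(f_1,h_3), S(f_2,h_3)) all reduce to 0 modulo the current basis, so we have a Gröbner basis.
Inter-reduce: drop elements whose leading term is divisible by another's, tail-reduce, and make monic.
Reduced Gröbner basis: {x_1 + 4, x_2 + 2}.

From the last basis element, x_2 + 2 = 0, so x_2 takes values in {-2}. Each choice, substituted upward through the basis, yields the corresponding point(s) of the solution set.
  x_2 = -2: the earlier basis element becomes x_1 + 4 = 0, giving x_1 = -4 — point (-4, -2).

{(-4, -2)}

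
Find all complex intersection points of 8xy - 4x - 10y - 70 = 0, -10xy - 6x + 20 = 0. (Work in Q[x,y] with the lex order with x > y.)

Compute a lex Gröbner basis by Buchberger's algorithm.
f_1 = 8xy - 4x - 10y - 70, LT = xy.
f_2 = -10xy - 6x + 20, LT = xy.

S(f_1,f_2): lcm = xy. S = -11/10x - 5/4y - 27/4.
  reduce S modulo (f_1, f_2):
  remainder -11/10x - 5/4y - 27/4 ≠ 0; add h_3 = -11/10x - 5/4y - 27/4 to the basis.

S(f_1,h_3): lcm = xy. S = -1/2x - 25/22y^2 - 325/44y - 35/4.
  reduce S modulo (f_1, f_2, h_3):
  remainder -25/22y^2 - 75/11y - 125/22 ≠ 0; add h_4 = -25/22y^2 - 75/11y - 125/22 to the basis.

The other S-polynomials (S(f_2,h_3), S(f_1,h_4), S(f_2,h_4), S(h_3,h_4)) all reduce to 0 modulo the current basis, so we have a Gröbner basis.
Inter-reduce: drop elements whose leading term is divisible by another's, tail-reduce, and make monic.
Reduced Gröbner basis: {x + 25/22y + 135/22, y^2 + 6y + 5}.

From the last basis element, y^2 + 6y + 5 = 0, so y takes values in {-5, -1}. Each choice, substituted upward through the basis, yields the corresponding point(s) of the solution set.
  y = -5: the earlier basis element becomes x + 5/11 = 0, giving x = -5/11 — point (-5/11, -5).
  y = -1: the earlier basis element becomes x + 5 = 0, giving x = -5 — point (-5, -1).

{(-5/11, -5), (-5, -1)}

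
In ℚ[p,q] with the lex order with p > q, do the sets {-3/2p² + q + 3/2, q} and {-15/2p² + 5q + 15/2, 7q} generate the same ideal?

Two ideals are equal iff their reduced Gröbner bases coincide (the reduced basis is unique for a fixed ordering).
Buchberger on the first generating set:
f_1 = -3/2p² + q + 3/2, LT = p².
f_2 = q, LT = q.

The S-polynomials (S(f_1,f_2)) all reduce to 0 modulo the current basis, so we have a Gröbner basis.
Inter-reduce: drop elements whose leading term is divisible by another's, tail-reduce, and make monic.
Reduced Gröbner basis: {p² - 1, q}.

Buchberger on the second generating set:
h_1 = -15/2p² + 5q + 15/2, LT = p².
h_2 = 7q, LT = q.

The S-polynomials (S(h_1,h_2)) all reduce to 0 modulo the current basis, so we have a Gröbner basis.
Inter-reduce: drop elements whose leading term is divisible by another's, tail-reduce, and make monic.
Reduced Gröbner basis: {p² - 1, q}.

The two bases agree; hence the ideals are identical.
The choice of monomial ordering does not affect the verdict — as long as both bases are computed under the same ordering, their equality decides ideal equality.

Yes, the ideals are equal.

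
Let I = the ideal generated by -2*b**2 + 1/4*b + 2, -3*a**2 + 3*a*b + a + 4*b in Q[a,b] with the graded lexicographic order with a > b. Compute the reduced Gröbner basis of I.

G = {a**2 - a*b - 1/3*a - 4/3*b, b**2 - 1/8*b - 1}

f_1 = -2*b**2 + 1/4*b + 2, LT = b**2.
f_2 = -3*a**2 + 3*a*b + a + 4*b, LT = a**2.

The S-polynomials (S(f_1,f_2)) all reduce to 0 modulo the current basis, so we have a Gröbner basis.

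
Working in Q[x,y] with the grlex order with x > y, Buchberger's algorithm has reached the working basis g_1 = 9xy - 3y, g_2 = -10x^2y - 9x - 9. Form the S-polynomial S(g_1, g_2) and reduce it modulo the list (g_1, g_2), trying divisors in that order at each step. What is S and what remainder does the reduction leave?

S(g_1, g_2) = -1/3xy - 9/10x - 9/10; remainder on division = -9/10x - 1/9y - 9/10.

lcm(LM(g_1), LM(g_2)) = x^2y.
S = (lcm/LT(g_1))·g_1 − (lcm/LT(g_2))·g_2 = -1/3xy - 9/10x - 9/10.
Reduce S modulo (g_1, g_2) in that order:
  leading term xy: subtract (-1/27)·g_1 from -1/3xy - 9/10x - 9/10 → -9/10x - 1/9y - 9/10
  leading term x: no divisor's leading term divides it; move -9/10x to the remainder.
  leading term y: no divisor's leading term divides it; move -1/9y to the remainder.
  leading term 1: no divisor's leading term divides it; move -9/10 to the remainder.
The remainder -9/10x - 1/9y - 9/10 is nonzero, so it would be added as the next basis element.
This is the inner loop of Buchberger's algorithm — each nonzero remainder becomes a new basis element.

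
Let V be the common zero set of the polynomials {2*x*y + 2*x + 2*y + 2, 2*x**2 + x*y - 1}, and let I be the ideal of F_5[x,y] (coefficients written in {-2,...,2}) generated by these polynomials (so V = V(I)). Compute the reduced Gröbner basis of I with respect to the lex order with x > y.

G = {x**2 + 2*x + 2*y - 1, x*y + x + y + 1, y**2 - 1}

f_1 = 2*x*y + 2*x + 2*y + 2, LT = x*y.
f_2 = 2*x**2 + x*y - 1, LT = x**2.

S(f_1,f_2): lcm = x**2*y. S = x**2 + 2*x*y**2 + x*y + x - 2*y.
  leading term x**2: subtract (-2)·f_2 from x**2 + 2*x*y**2 + x*y + x - 2*y → 2*x*y**2 - 2*x*y + x - 2*y - 2
  leading term x*y**2: subtract (y)·f_1 from 2*x*y**2 - 2*x*y + x - 2*y - 2 → x*y + x - 2*y**2 + y - 2
  leading term x*y: subtract (-2)·f_1 from x*y + x - 2*y**2 + y - 2 → -2*y**2 + 2
  leading term y**2: no divisor's leading term divides it; move -2*y**2 to the remainder.
  leading term 1: no divisor's leading term divides it; move 2 to the remainder.
  remainder -2*y**2 + 2 ≠ 0; add g_3 = -2*y**2 + 2 to the basis.

The other S-polynomials (S(f_1,g_3), S(f_2,g_3)) all reduce to 0 modulo the current basis, so we have a Gröbner basis.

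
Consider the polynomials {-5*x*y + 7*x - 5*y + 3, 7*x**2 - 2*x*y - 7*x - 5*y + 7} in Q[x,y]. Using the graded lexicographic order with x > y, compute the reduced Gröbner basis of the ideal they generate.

f_1 = -5*x*y + 7*x - 5*y + 3, LT = x*y.
f_2 = 7*x**2 - 2*x*y - 7*x - 5*y + 7, LT = x**2.

S(f_1,f_2): lcm = x**2*y. S = 2/7*x*y**2 - 7/5*x**2 + 2*x*y + 5/7*y**2 - 3/5*x - y.
  leading term x*y**2: subtract (-2/35*y)·f_1 from 2/7*x*y**2 - 7/5*x**2 + 2*x*y + 5/7*y**2 - 3/5*x - y → -7/5*x**2 + 12/5*x*y + 3/7*y**2 - 3/5*x - 29/35*y
  leading term x**2: subtract (-1/5)·f_2 from -7/5*x**2 + 12/5*x*y + 3/7*y**2 - 3/5*x - 29/35*y → 2*x*y + 3/7*y**2 - 2*x - 64/35*y + 7/5
  leading term x*y: subtract (-2/5)·f_1 from 2*x*y + 3/7*y**2 - 2*x - 64/35*y + 7/5 → 3/7*y**2 + 4/5*x - 134/35*y + 13/5
  leading term y**2: no divisor's leading term divides it; move 3/7*y**2 to the remainder.
  leading term x: no divisor's leading term divides it; move 4/5*x to the remainder.
  leading term y: no divisor's leading term divides it; move -134/35*y to the remainder.
  leading term 1: no divisor's leading term divides it; move 13/5 to the remainder.
  remainder 3/7*y**2 + 4/5*x - 134/35*y + 13/5 ≠ 0; add g_3 = 3/7*y**2 + 4/5*x - 134/35*y + 13/5 to the basis.

The other S-polynomials (S(f_1,g_3), S(f_2,g_3)) all reduce to 0 modulo the current basis, so we have a Gröbner basis.

G = {x**2 - 7/5*x - 3/7*y + 29/35, x*y - 7/5*x + y - 3/5, y**2 + 28/15*x - 134/15*y + 91/15}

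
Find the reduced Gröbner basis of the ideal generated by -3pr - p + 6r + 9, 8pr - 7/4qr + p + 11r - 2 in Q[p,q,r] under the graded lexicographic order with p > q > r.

G = {p^2 - 7/20pq - 49/5p + 63/20q - 111/5, pr + 1/3p - 2r - 3, qr + 20/21p - 108/7r - 88/7}

f_1 = -3pr - p + 6r + 9, LT = pr.
f_2 = 8pr - 7/4qr + p + 11r - 2, LT = pr.

S(f_1,f_2): lcm = pr. S = 7/32qr + 5/24p - 27/8r - 11/4.
  leading term qr: no divisor's leading term divides it; move 7/32qr to the remainder.
  leading term p: no divisor's leading term divides it; move 5/24p to the remainder.
  leading term r: no divisor's leading term divides it; move -27/8r to the remainder.
  leading term 1: no divisor's leading term divides it; move -11/4 to the remainder.
  remainder 7/32qr + 5/24p - 27/8r - 11/4 ≠ 0; add g_3 = 7/32qr + 5/24p - 27/8r - 11/4 to the basis.

S(f_1,g_3): lcm = pqr. S = -20/21p^2 + 1/3pq + 108/7pr - 2qr + 88/7p - 3q.
  leading term p^2: no divisor's leading term divides it; move -20/21p^2 to the remainder.
  leading term pq: no divisor's leading term divides it; move 1/3pq to the remainder.
  leading term pr: subtract (-36/7)·f_1 from 108/7pr - 2qr + 88/7p - 3q → -2qr + 52/7p - 3q + 216/7r + 324/7
  leading term qr: subtract (-64/7)·g_3 from -2qr + 52/7p - 3q + 216/7r + 324/7 → 28/3p - 3q + 148/7
  leading term p: no divisor's leading term divides it; move 28/3p to the remainder.
  leading term q: no divisor's leading term divides it; move -3q to the remainder.
  leading term 1: no divisor's leading term divides it; move 148/7 to the remainder.
  remainder -20/21p^2 + 1/3pq + 28/3p - 3q + 148/7 ≠ 0; add g_4 = -20/21p^2 + 1/3pq + 28/3p - 3q + 148/7 to the basis.

S(f_2,g_3): lcm = pqr. S = -7/32q^2r - 20/21p^2 + 1/8pq + 108/7pr + 11/8qr + 88/7p - 1/4q.
  leading term q^2r: subtract (-q)·g_3 from -7/32q^2r - 20/21p^2 + 1/8pq + 108/7pr + 11/8qr + 88/7p - 1/4q → -20/21p^2 + 1/3pq + 108/7pr - 2qr + 88/7p - 3q
  leading term p^2: subtract (1)·g_4 from -20/21p^2 + 1/3pq + 108/7pr - 2qr + 88/7p - 3q → 108/7pr - 2qr + 68/21p - 148/7
  leading term pr: subtract (-36/7)·f_1 from 108/7pr - 2qr + 68/21p - 148/7 → -2qr - 40/21p + 216/7r + 176/7
  leading term qr: subtract (-64/7)·g_3 from -2qr - 40/21p + 216/7r + 176/7 → 0
  remainder 0.

S(f_1,g_4): lcm = p^2r. S = 7/20pqr + 1/3p^2 + 39/5pr - 63/20qr - 3p + 111/5r.
  leading term pqr: subtract (-7/60q)·f_1 from 7/20pqr + 1/3p^2 + 39/5pr - 63/20qr - 3p + 111/5r → 1/3p^2 - 7/60pq + 39/5pr - 49/20qr - 3p + 21/20q + 111/5r
  leading term p^2: subtract (-7/20)·g_4 from 1/3p^2 - 7/60pq + 39/5pr - 49/20qr - 3p + 21/20q + 111/5r → 39/5pr - 49/20qr + 4/15p + 111/5r + 37/5
  leading term pr: subtract (-13/5)·f_1 from 39/5pr - 49/20qr + 4/15p + 111/5r + 37/5 → -49/20qr - 7/3p + 189/5r + 154/5
  leading term qr: subtract (-56/5)·g_3 from -49/20qr - 7/3p + 189/5r + 154/5 → 0
  remainder 0.

S(f_2,g_4): lcm = p^2r. S = 21/160pqr + 1/8p^2 + 447/40pr - 63/20qr - 1/4p + 111/5r.
  leading term pqr: subtract (-7/160q)·f_1 from 21/160pqr + 1/8p^2 + 447/40pr - 63/20qr - 1/4p + 111/5r → 1/8p^2 - 7/160pq + 447/40pr - 231/80qr - 1/4p + 63/160q + 111/5r
  leading term p^2: subtract (-21/160)·g_4 from 1/8p^2 - 7/160pq + 447/40pr - 231/80qr - 1/4p + 63/160q + 111/5r → 447/40pr - 231/80qr + 39/40p + 111/5r + 111/40
  leading term pr: subtract (-149/40)·f_1 from 447/40pr - 231/80qr + 39/40p + 111/5r + 111/40 → -231/80qr - 11/4p + 891/20r + 363/10
  leading term qr: subtract (-66/5)·g_3 from -231/80qr - 11/4p + 891/20r + 363/10 → 0
  remainder 0.

S(g_3,g_4): leading monomials are coprime, so the S-polynomial reduces to 0 (Buchberger's first criterion).
Every S-polynomial of the final basis reduces to 0, so we have a Gröbner basis.
Inter-reduce: drop elements whose leading term is divisible by another's, tail-reduce, and make monic.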